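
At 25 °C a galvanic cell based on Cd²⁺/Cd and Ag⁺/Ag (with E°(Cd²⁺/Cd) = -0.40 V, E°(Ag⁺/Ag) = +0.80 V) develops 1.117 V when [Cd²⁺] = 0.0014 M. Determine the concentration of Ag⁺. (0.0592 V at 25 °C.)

From the Nernst equation, log Q = n(E° − E)/0.0592 = 2(1.20 − 1.117)/0.0592 = 2.804, so Q = 637.
With Q = [Cd²⁺]/[Ag⁺]^2 and the known concentrations, [Ag⁺]^2 in the denominator gives [Ag⁺] = 0.0015 M.

0.0015 M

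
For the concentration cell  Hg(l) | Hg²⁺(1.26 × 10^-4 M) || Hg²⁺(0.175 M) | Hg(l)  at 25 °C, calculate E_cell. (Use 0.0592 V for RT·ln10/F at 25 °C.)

0.093 V

Both half-cells are Hg²⁺/Hg, so E°_cell = 0. The concentrated side is the cathode; the cell reaction moves Hg²⁺ from high to low concentration with n = 2.
Q = [Hg²⁺]_dilute/[Hg²⁺]_conc = 1.26 × 10^-4/0.175 = 7.2 × 10^-4.
E = 0 − (0.0592/2) log Q = −(0.0592/2)(-3.143) = 0.0930 V.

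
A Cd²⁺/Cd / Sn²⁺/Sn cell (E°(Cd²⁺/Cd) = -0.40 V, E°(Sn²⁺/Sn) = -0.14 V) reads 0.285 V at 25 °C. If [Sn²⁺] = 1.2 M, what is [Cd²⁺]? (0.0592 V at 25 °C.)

From the Nernst equation, log Q = n(E° − E)/0.0592 = 2(0.26 − 0.285)/0.0592 = -0.845, so Q = 0.143.
With Q = [Cd²⁺]/[Sn²⁺] and the known concentrations, [Cd²⁺] in the numerator gives [Cd²⁺] = 0.17 M.

0.17 M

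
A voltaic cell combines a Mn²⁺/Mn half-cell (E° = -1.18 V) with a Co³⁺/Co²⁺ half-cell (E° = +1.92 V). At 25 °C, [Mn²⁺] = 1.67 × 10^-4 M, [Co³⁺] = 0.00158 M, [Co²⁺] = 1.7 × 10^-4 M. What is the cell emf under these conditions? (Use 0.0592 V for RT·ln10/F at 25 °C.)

3.27 V

The Co³⁺/Co²⁺ couple has the higher reduction potential and acts as the cathode, so E°_cell = +1.92 − (-1.18) = 3.10 V.
Balancing electrons gives n = 2; the reaction quotient is Q = [Mn²⁺]·[Co²⁺]^2/[Co³⁺]^2 = 1.93 × 10^-6.
At 25 °C, E = E° − (0.0592/n) log Q = 3.10 − (0.0592/2)(-5.714) = 3.100 + 0.169 = 3.269 V.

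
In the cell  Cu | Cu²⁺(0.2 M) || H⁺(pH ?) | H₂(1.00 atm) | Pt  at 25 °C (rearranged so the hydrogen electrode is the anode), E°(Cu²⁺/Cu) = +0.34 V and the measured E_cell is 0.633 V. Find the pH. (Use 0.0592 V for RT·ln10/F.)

E°_cell = 0.34 V and n = 2.
log Q = n(E° − E)/0.0592 = 2×(0.34 − 0.633)/0.0592 = -9.899.
With Q = [H⁺]^2 / ([Cu²⁺]·P(H₂)), solving for [H⁺] gives log[H⁺] = -5.299, so pH = 5.30.

pH = 5.30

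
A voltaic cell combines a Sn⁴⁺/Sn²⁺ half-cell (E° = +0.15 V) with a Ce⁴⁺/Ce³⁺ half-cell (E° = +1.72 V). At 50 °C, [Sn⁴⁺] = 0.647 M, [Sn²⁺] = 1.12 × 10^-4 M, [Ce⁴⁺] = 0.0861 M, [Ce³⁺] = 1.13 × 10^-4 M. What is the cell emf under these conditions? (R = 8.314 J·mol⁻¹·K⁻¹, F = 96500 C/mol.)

The Ce⁴⁺/Ce³⁺ couple has the higher reduction potential and acts as the cathode, so E°_cell = +1.72 − (+0.15) = 1.57 V.
Balancing electrons gives n = 2; the reaction quotient is Q = [Sn⁴⁺]·[Ce³⁺]^2/([Sn²⁺]·[Ce⁴⁺]^2) = 0.00995.
E = E° − (RT/nF) ln Q = 1.57 − (8.314×323)/(2×96500) × (-4.610) = 1.570 + 0.064 = 1.634 V.

1.63 V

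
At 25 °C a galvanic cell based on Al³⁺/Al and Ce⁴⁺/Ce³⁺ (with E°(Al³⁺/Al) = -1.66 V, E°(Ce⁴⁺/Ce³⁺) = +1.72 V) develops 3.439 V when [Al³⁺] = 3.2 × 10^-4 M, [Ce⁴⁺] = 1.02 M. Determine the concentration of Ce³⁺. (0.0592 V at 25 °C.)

From the Nernst equation, log Q = n(E° − E)/0.0592 = 3(3.38 − 3.439)/0.0592 = -2.990, so Q = 0.00102.
With Q = [Al³⁺]·[Ce³⁺]^3/[Ce⁴⁺]^3 and the known concentrations, [Ce³⁺]^3 in the numerator gives [Ce³⁺] = 1.5 M.

1.5 M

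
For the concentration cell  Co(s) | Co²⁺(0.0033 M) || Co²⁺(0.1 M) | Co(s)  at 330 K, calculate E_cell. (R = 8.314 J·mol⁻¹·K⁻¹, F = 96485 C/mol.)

0.048 V

Both half-cells are Co²⁺/Co, so E°_cell = 0. The concentrated side is the cathode; the cell reaction moves Co²⁺ from high to low concentration with n = 2.
Q = [Co²⁺]_dilute/[Co²⁺]_conc = 0.0033/0.1 = 0.0330.
E = 0 − (RT/nF) ln Q = −((8.314×330)/(2×96485))(-3.411) = 0.0485 V.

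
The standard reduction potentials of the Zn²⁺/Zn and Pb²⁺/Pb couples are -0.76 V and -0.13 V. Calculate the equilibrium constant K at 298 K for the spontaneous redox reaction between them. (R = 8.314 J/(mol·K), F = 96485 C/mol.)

2 × 10^21

E°_cell = -0.13 − (-0.76) = 0.63 V, with n = 2 electrons transferred.
At equilibrium E = 0, so the Nernst equation gives ln K = nFE°/RT = (2)(96485)(0.63)/((8.314)(298)) = 49.07.
K = e^49.07 = 2 × 10^21.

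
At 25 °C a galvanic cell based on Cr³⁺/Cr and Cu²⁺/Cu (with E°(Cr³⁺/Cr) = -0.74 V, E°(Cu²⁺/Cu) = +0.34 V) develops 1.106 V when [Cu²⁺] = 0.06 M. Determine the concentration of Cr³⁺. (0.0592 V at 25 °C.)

From the Nernst equation, log Q = n(E° − E)/0.0592 = 6(1.08 − 1.106)/0.0592 = -2.635, so Q = 0.00232.
With Q = [Cr³⁺]^2/[Cu²⁺]^3 and the known concentrations, [Cr³⁺]^2 in the numerator gives [Cr³⁺] = 7.1 × 10^-4 M.

7.1 × 10^-4 M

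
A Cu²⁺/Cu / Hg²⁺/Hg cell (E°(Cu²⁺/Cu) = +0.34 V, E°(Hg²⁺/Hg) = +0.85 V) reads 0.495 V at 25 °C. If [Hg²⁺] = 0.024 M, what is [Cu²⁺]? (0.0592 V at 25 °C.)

From the Nernst equation, log Q = n(E° − E)/0.0592 = 2(0.51 − 0.495)/0.0592 = 0.507, so Q = 3.21.
With Q = [Cu²⁺]/[Hg²⁺] and the known concentrations, [Cu²⁺] in the numerator gives [Cu²⁺] = 0.077 M.

0.077 M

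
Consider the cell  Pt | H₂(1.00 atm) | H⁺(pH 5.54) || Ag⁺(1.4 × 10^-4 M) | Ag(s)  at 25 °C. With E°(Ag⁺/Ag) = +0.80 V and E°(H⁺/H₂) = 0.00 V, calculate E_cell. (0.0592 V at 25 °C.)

0.90 V

The Ag⁺/Ag couple is the cathode, so E°_cell = 0.80 V; n = 2.
[H⁺] = 10^(−5.54) = 2.9 × 10^-6 M, and Q = [H⁺]^2 / ([Ag⁺]^2·P(H₂)) = 4.24 × 10^-4.
E = E° − (0.0592/2) log Q = 0.80 − (0.0592/2)(-3.372) = 0.900 V.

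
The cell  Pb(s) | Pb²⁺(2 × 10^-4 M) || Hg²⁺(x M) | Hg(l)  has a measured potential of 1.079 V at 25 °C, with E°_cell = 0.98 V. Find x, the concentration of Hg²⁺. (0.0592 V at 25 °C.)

From the Nernst equation, log Q = n(E° − E)/0.0592 = 2(0.98 − 1.079)/0.0592 = -3.345, so Q = 4.52 × 10^-4.
With Q = [Pb²⁺]/[Hg²⁺] and the known concentrations, [Hg²⁺] in the denominator gives [Hg²⁺] = 0.44 M.

0.44 M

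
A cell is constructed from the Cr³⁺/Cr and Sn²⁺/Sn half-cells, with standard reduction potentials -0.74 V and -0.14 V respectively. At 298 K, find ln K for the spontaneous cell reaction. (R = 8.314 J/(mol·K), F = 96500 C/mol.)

ln K = 140.2

E°_cell = -0.14 − (-0.74) = 0.60 V, with n = 6 electrons transferred.
At equilibrium E = 0, so the Nernst equation gives ln K = nFE°/RT = (6)(96500)(0.60)/((8.314)(298)) = 140.22.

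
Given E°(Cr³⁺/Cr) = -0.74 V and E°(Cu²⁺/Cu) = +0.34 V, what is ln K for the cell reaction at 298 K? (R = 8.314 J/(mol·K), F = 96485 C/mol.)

ln K = 252.4

E°_cell = +0.34 − (-0.74) = 1.08 V, with n = 6 electrons transferred.
At equilibrium E = 0, so the Nernst equation gives ln K = nFE°/RT = (6)(96485)(1.08)/((8.314)(298)) = 252.35.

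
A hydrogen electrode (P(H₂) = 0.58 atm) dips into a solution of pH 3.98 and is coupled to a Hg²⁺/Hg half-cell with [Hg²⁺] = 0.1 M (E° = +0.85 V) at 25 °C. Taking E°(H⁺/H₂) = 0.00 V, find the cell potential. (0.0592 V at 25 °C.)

The Hg²⁺/Hg couple is the cathode, so E°_cell = 0.85 V; n = 2.
[H⁺] = 10^(−3.98) = 1 × 10^-4 M, and Q = [H⁺]^2 / ([Hg²⁺]·P(H₂)) = 1.89 × 10^-7.
E = E° − (0.0592/2) log Q = 0.85 − (0.0592/2)(-6.723) = 1.049 V.

1.05 V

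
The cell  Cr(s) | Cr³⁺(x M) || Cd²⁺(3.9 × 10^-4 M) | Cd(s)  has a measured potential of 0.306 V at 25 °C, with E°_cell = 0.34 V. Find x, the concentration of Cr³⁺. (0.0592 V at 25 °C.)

4.1 × 10^-4 M

From the Nernst equation, log Q = n(E° − E)/0.0592 = 6(0.34 − 0.306)/0.0592 = 3.446, so Q = 2790.
With Q = [Cr³⁺]^2/[Cd²⁺]^3 and the known concentrations, [Cr³⁺]^2 in the numerator gives [Cr³⁺] = 4.1 × 10^-4 M.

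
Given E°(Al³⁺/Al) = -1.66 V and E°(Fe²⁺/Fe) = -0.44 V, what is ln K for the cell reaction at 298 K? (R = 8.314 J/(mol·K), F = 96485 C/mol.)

ln K = 285.1

E°_cell = -0.44 − (-1.66) = 1.22 V, with n = 6 electrons transferred.
At equilibrium E = 0, so the Nernst equation gives ln K = nFE°/RT = (6)(96485)(1.22)/((8.314)(298)) = 285.07.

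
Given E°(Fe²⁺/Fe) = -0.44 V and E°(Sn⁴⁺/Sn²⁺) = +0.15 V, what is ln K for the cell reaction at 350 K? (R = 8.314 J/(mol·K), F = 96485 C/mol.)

E°_cell = +0.15 − (-0.44) = 0.59 V, with n = 2 electrons transferred.
At equilibrium E = 0, so the Nernst equation gives ln K = nFE°/RT = (2)(96485)(0.59)/((8.314)(350)) = 39.13.

ln K = 39.1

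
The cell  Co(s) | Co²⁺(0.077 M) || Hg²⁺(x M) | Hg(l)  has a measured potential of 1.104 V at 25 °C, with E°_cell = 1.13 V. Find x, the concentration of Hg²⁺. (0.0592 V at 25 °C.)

From the Nernst equation, log Q = n(E° − E)/0.0592 = 2(1.13 − 1.104)/0.0592 = 0.878, so Q = 7.56.
With Q = [Co²⁺]/[Hg²⁺] and the known concentrations, [Hg²⁺] in the denominator gives [Hg²⁺] = 0.01 M.

0.01 M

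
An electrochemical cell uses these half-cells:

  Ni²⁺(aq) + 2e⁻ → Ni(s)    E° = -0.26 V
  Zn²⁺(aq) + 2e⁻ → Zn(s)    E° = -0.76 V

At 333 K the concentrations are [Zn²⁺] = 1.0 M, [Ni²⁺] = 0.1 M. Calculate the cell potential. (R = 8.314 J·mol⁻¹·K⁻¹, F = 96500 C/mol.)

The Ni²⁺/Ni couple has the higher reduction potential and acts as the cathode, so E°_cell = -0.26 − (-0.76) = 0.50 V.
Balancing electrons gives n = 2; the reaction quotient is Q = [Zn²⁺]/[Ni²⁺] = 10.0.
E = E° − (RT/nF) ln Q = 0.50 − (8.314×333)/(2×96500) × (2.303) = 0.500 − 0.033 = 0.467 V.

0.467 V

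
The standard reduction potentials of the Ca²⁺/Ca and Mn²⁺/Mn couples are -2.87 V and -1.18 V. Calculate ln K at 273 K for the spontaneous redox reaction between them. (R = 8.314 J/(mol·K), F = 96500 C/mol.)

E°_cell = -1.18 − (-2.87) = 1.69 V, with n = 2 electrons transferred.
At equilibrium E = 0, so the Nernst equation gives ln K = nFE°/RT = (2)(96500)(1.69)/((8.314)(273)) = 143.70.

ln K = 143.7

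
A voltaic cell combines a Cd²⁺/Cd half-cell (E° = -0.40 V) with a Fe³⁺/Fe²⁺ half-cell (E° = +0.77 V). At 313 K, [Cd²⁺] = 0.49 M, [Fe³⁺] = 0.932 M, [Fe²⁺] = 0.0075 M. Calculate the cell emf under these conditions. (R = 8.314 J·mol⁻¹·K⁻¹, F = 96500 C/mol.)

1.31 V

The Fe³⁺/Fe²⁺ couple has the higher reduction potential and acts as the cathode, so E°_cell = +0.77 − (-0.40) = 1.17 V.
Balancing electrons gives n = 2; the reaction quotient is Q = [Cd²⁺]·[Fe²⁺]^2/[Fe³⁺]^2 = 3.17 × 10^-5.
E = E° − (RT/nF) ln Q = 1.17 − (8.314×313)/(2×96500) × (-10.358) = 1.170 + 0.140 = 1.310 V.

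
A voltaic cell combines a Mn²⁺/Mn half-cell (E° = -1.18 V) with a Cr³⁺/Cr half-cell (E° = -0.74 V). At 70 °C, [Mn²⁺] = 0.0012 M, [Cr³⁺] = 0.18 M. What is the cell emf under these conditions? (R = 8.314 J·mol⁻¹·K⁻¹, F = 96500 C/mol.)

The Cr³⁺/Cr couple has the higher reduction potential and acts as the cathode, so E°_cell = -0.74 − (-1.18) = 0.44 V.
Balancing electrons gives n = 6; the reaction quotient is Q = [Mn²⁺]^3/[Cr³⁺]^2 = 5.33 × 10^-8.
E = E° − (RT/nF) ln Q = 0.44 − (8.314×343)/(6×96500) × (-16.747) = 0.440 + 0.082 = 0.522 V.

0.522 V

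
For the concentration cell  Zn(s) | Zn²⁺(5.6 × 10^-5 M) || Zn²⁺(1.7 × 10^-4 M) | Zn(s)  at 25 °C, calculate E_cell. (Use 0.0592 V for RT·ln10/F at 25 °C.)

Both half-cells are Zn²⁺/Zn, so E°_cell = 0. The concentrated side is the cathode; the cell reaction moves Zn²⁺ from high to low concentration with n = 2.
Q = [Zn²⁺]_dilute/[Zn²⁺]_conc = 5.6 × 10^-5/1.7 × 10^-4 = 0.329.
E = 0 − (0.0592/2) log Q = −(0.0592/2)(-0.482) = 0.0143 V.

0.014 V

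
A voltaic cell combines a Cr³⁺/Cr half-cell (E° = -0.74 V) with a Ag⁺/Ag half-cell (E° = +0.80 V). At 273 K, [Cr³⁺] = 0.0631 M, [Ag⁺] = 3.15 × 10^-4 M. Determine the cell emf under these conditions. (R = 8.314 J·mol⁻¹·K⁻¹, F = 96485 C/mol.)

The Ag⁺/Ag couple has the higher reduction potential and acts as the cathode, so E°_cell = +0.80 − (-0.74) = 1.54 V.
Balancing electrons gives n = 3; the reaction quotient is Q = [Cr³⁺]/[Ag⁺]^3 = 2.02 × 10^9.
E = E° − (RT/nF) ln Q = 1.54 − (8.314×273)/(3×96485) × (21.426) = 1.540 − 0.168 = 1.372 V.

1.37 V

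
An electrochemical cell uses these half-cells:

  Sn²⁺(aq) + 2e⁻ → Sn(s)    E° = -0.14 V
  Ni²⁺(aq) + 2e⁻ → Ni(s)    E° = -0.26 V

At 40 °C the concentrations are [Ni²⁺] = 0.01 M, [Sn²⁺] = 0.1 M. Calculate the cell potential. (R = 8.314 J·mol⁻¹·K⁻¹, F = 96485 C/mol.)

0.151 V

The Sn²⁺/Sn couple has the higher reduction potential and acts as the cathode, so E°_cell = -0.14 − (-0.26) = 0.12 V.
Balancing electrons gives n = 2; the reaction quotient is Q = [Ni²⁺]/[Sn²⁺] = 0.100.
E = E° − (RT/nF) ln Q = 0.12 − (8.314×313)/(2×96485) × (-2.303) = 0.120 + 0.031 = 0.151 V.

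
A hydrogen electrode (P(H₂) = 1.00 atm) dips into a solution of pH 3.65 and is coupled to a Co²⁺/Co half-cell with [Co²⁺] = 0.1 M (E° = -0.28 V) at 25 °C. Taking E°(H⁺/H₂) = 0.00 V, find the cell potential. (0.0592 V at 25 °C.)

The hydrogen couple is the cathode, so E°_cell = 0.28 V; n = 2.
[H⁺] = 10^(−3.65) = 2.2 × 10^-4 M, and Q = [Co²⁺]·P(H₂) / [H⁺]^2 = 2 × 10^6.
E = E° − (0.0592/2) log Q = 0.28 − (0.0592/2)(6.300) = 0.094 V.

0.094 V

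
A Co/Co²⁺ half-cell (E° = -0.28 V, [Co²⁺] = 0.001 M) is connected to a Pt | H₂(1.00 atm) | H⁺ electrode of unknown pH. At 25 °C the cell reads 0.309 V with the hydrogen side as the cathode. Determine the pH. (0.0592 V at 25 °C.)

pH = 1.01

E°_cell = 0.28 V and n = 2.
log Q = n(E° − E)/0.0592 = 2×(0.28 − 0.309)/0.0592 = -0.980.
With Q = [Co²⁺]·P(H₂) / [H⁺]^2, solving for [H⁺] gives log[H⁺] = -1.010, so pH = 1.01.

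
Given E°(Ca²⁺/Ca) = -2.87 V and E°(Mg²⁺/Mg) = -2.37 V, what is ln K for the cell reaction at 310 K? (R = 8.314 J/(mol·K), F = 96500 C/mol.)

E°_cell = -2.37 − (-2.87) = 0.50 V, with n = 2 electrons transferred.
At equilibrium E = 0, so the Nernst equation gives ln K = nFE°/RT = (2)(96500)(0.50)/((8.314)(310)) = 37.44.

ln K = 37.4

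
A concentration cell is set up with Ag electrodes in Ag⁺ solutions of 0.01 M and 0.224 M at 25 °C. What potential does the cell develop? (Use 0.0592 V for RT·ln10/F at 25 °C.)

Both half-cells are Ag⁺/Ag, so E°_cell = 0. The concentrated side is the cathode; the cell reaction moves Ag⁺ from high to low concentration with n = 1.
Q = [Ag⁺]_dilute/[Ag⁺]_conc = 0.01/0.224 = 0.0446.
E = 0 − (0.0592/1) log Q = −(0.0592/1)(-1.350) = 0.0799 V.

0.080 V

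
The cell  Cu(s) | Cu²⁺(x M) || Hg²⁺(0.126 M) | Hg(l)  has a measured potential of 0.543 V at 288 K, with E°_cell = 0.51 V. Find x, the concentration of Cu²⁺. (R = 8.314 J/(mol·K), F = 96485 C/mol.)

From the Nernst equation, ln Q = nF(E° − E)/RT = 2×96485×(0.51 − 0.543)/(8.314×288) = -2.660, so Q = 0.0700.
With Q = [Cu²⁺]/[Hg²⁺] and the known concentrations, [Cu²⁺] in the numerator gives [Cu²⁺] = 0.0088 M.

0.0088 M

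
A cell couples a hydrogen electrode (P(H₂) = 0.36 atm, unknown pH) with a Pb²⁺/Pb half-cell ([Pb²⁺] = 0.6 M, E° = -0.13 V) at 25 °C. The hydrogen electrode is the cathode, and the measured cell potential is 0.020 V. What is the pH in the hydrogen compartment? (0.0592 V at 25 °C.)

E°_cell = 0.13 V and n = 2.
log Q = n(E° − E)/0.0592 = 2×(0.13 − 0.020)/0.0592 = 3.716.
With Q = [Pb²⁺]·P(H₂) / [H⁺]^2, solving for [H⁺] gives log[H⁺] = -2.191, so pH = 2.19.

pH = 2.19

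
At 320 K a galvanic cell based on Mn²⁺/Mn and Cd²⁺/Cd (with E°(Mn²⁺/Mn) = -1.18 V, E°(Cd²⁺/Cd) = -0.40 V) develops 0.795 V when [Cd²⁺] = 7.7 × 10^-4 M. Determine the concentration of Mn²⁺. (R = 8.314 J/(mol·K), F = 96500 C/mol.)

2.6 × 10^-4 M

From the Nernst equation, ln Q = nF(E° − E)/RT = 2×96500×(0.78 − 0.795)/(8.314×320) = -1.088, so Q = 0.337.
With Q = [Mn²⁺]/[Cd²⁺] and the known concentrations, [Mn²⁺] in the numerator gives [Mn²⁺] = 2.6 × 10^-4 M.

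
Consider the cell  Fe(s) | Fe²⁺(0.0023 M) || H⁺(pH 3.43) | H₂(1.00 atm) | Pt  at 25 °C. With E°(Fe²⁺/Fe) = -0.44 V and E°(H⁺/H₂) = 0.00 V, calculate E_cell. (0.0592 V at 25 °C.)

The hydrogen couple is the cathode, so E°_cell = 0.44 V; n = 2.
[H⁺] = 10^(−3.43) = 3.7 × 10^-4 M, and Q = [Fe²⁺]·P(H₂) / [H⁺]^2 = 1.67 × 10^4.
E = E° − (0.0592/2) log Q = 0.44 − (0.0592/2)(4.222) = 0.315 V.

0.32 V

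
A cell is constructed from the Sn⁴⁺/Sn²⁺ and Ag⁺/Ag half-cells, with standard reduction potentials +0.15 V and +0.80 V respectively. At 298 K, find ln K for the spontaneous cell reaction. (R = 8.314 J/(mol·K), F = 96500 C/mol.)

ln K = 50.6

E°_cell = +0.80 − (+0.15) = 0.65 V, with n = 2 electrons transferred.
At equilibrium E = 0, so the Nernst equation gives ln K = nFE°/RT = (2)(96500)(0.65)/((8.314)(298)) = 50.63.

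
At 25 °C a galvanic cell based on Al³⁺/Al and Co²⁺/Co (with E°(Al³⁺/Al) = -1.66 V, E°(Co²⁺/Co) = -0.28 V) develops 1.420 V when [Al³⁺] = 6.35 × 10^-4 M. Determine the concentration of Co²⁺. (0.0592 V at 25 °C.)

From the Nernst equation, log Q = n(E° − E)/0.0592 = 6(1.38 − 1.420)/0.0592 = -4.054, so Q = 8.83 × 10^-5.
With Q = [Al³⁺]^2/[Co²⁺]^3 and the known concentrations, [Co²⁺]^3 in the denominator gives [Co²⁺] = 0.17 M.

0.17 M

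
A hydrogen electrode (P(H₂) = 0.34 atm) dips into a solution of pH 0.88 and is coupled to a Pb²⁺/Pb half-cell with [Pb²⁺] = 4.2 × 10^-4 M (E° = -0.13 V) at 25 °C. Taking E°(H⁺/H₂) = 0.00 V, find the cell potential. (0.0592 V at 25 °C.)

The hydrogen couple is the cathode, so E°_cell = 0.13 V; n = 2.
[H⁺] = 10^(−0.88) = 0.13 M, and Q = [Pb²⁺]·P(H₂) / [H⁺]^2 = 0.00822.
E = E° − (0.0592/2) log Q = 0.13 − (0.0592/2)(-2.085) = 0.192 V.

0.19 V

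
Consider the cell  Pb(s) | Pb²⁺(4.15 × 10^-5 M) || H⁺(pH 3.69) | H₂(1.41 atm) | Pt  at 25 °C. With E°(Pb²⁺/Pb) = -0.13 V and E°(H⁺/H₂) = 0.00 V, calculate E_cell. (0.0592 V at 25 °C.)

The hydrogen couple is the cathode, so E°_cell = 0.13 V; n = 2.
[H⁺] = 10^(−3.69) = 2 × 10^-4 M, and Q = [Pb²⁺]·P(H₂) / [H⁺]^2 = 1400.
E = E° − (0.0592/2) log Q = 0.13 − (0.0592/2)(3.147) = 0.037 V.

0.037 V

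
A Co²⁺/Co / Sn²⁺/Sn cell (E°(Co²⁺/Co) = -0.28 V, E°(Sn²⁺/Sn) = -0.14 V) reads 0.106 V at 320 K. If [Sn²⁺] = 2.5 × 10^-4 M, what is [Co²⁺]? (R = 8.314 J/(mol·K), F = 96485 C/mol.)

From the Nernst equation, ln Q = nF(E° − E)/RT = 2×96485×(0.14 − 0.106)/(8.314×320) = 2.466, so Q = 11.8.
With Q = [Co²⁺]/[Sn²⁺] and the known concentrations, [Co²⁺] in the numerator gives [Co²⁺] = 0.0029 M.

0.0029 M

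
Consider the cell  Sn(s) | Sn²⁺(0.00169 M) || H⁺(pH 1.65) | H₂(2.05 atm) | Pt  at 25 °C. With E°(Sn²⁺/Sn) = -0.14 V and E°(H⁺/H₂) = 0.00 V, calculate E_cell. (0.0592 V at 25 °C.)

0.12 V

The hydrogen couple is the cathode, so E°_cell = 0.14 V; n = 2.
[H⁺] = 10^(−1.65) = 0.022 M, and Q = [Sn²⁺]·P(H₂) / [H⁺]^2 = 6.91.
E = E° − (0.0592/2) log Q = 0.14 − (0.0592/2)(0.840) = 0.115 V.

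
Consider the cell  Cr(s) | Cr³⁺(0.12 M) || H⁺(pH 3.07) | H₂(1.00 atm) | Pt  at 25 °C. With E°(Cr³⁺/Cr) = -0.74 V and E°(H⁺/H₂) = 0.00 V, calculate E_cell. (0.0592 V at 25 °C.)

The hydrogen couple is the cathode, so E°_cell = 0.74 V; n = 6.
[H⁺] = 10^(−3.07) = 8.5 × 10^-4 M, and Q = [Cr³⁺]^2·P(H₂)^3 / [H⁺]^6 = 3.79 × 10^16.
E = E° − (0.0592/6) log Q = 0.74 − (0.0592/6)(16.578) = 0.576 V.

0.58 V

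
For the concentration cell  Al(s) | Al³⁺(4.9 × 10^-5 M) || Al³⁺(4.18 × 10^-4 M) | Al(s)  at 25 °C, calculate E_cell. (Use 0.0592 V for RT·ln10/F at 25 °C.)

0.018 V

Both half-cells are Al³⁺/Al, so E°_cell = 0. The concentrated side is the cathode; the cell reaction moves Al³⁺ from high to low concentration with n = 3.
Q = [Al³⁺]_dilute/[Al³⁺]_conc = 4.9 × 10^-5/4.18 × 10^-4 = 0.117.
E = 0 − (0.0592/3) log Q = −(0.0592/3)(-0.931) = 0.0184 V.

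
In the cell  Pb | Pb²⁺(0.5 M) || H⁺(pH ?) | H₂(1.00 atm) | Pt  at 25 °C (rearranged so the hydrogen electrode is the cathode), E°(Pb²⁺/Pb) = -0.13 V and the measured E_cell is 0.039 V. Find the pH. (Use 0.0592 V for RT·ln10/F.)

pH = 1.69

E°_cell = 0.13 V and n = 2.
log Q = n(E° − E)/0.0592 = 2×(0.13 − 0.039)/0.0592 = 3.074.
With Q = [Pb²⁺]·P(H₂) / [H⁺]^2, solving for [H⁺] gives log[H⁺] = -1.688, so pH = 1.69.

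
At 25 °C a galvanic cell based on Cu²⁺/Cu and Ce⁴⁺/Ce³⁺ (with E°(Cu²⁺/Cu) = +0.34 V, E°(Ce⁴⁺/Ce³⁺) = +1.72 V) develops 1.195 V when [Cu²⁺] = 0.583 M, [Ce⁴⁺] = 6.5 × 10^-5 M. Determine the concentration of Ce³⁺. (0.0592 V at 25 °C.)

0.11 M

From the Nernst equation, log Q = n(E° − E)/0.0592 = 2(1.38 − 1.195)/0.0592 = 6.250, so Q = 1.78 × 10^6.
With Q = [Cu²⁺]·[Ce³⁺]^2/[Ce⁴⁺]^2 and the known concentrations, [Ce³⁺]^2 in the numerator gives [Ce³⁺] = 0.11 M.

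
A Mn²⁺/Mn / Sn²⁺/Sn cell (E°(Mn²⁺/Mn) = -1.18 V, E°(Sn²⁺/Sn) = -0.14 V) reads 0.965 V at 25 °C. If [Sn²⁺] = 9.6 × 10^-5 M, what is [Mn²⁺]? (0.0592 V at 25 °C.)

From the Nernst equation, log Q = n(E° − E)/0.0592 = 2(1.04 − 0.965)/0.0592 = 2.534, so Q = 342.
With Q = [Mn²⁺]/[Sn²⁺] and the known concentrations, [Mn²⁺] in the numerator gives [Mn²⁺] = 0.033 M.

0.033 M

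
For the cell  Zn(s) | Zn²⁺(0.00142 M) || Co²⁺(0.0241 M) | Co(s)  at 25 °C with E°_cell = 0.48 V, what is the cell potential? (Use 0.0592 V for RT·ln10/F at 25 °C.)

Balancing electrons gives n = 2; the reaction quotient is Q = [Zn²⁺]/[Co²⁺] = 0.0589.
At 25 °C, E = E° − (0.0592/n) log Q = 0.48 − (0.0592/2)(-1.230) = 0.480 + 0.036 = 0.516 V.

0.516 V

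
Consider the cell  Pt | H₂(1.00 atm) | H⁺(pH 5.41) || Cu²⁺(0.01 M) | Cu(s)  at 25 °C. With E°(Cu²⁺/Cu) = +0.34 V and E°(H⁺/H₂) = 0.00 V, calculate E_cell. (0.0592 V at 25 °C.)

0.60 V

The Cu²⁺/Cu couple is the cathode, so E°_cell = 0.34 V; n = 2.
[H⁺] = 10^(−5.41) = 3.9 × 10^-6 M, and Q = [H⁺]^2 / ([Cu²⁺]·P(H₂)) = 1.51 × 10^-9.
E = E° − (0.0592/2) log Q = 0.34 − (0.0592/2)(-8.820) = 0.601 V.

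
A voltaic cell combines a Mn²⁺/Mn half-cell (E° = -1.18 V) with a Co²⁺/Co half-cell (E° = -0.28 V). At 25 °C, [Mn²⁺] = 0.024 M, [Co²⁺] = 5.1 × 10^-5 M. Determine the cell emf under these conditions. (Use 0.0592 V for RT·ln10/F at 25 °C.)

The Co²⁺/Co couple has the higher reduction potential and acts as the cathode, so E°_cell = -0.28 − (-1.18) = 0.90 V.
Balancing electrons gives n = 2; the reaction quotient is Q = [Mn²⁺]/[Co²⁺] = 471.
At 25 °C, E = E° − (0.0592/n) log Q = 0.90 − (0.0592/2)(2.673) = 0.900 − 0.079 = 0.821 V.

0.821 V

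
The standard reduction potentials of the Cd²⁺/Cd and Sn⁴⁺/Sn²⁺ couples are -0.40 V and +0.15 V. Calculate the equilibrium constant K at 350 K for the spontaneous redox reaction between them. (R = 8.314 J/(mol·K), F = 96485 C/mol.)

E°_cell = +0.15 − (-0.40) = 0.55 V, with n = 2 electrons transferred.
At equilibrium E = 0, so the Nernst equation gives ln K = nFE°/RT = (2)(96485)(0.55)/((8.314)(350)) = 36.47.
K = e^36.47 = 6.9 × 10^15.

6.9 × 10^15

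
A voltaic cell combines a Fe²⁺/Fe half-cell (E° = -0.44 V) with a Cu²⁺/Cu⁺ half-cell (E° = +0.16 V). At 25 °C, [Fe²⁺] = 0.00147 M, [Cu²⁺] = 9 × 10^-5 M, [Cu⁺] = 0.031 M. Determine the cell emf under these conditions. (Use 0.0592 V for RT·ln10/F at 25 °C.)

0.534 V

The Cu²⁺/Cu⁺ couple has the higher reduction potential and acts as the cathode, so E°_cell = +0.16 − (-0.44) = 0.60 V.
Balancing electrons gives n = 2; the reaction quotient is Q = [Fe²⁺]·[Cu⁺]^2/[Cu²⁺]^2 = 174.
At 25 °C, E = E° − (0.0592/n) log Q = 0.60 − (0.0592/2)(2.242) = 0.600 − 0.066 = 0.534 V.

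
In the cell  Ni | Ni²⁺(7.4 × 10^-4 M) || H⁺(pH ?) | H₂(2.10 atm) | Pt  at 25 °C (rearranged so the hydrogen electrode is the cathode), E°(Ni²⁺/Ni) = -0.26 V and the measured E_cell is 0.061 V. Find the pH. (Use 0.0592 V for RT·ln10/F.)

pH = 4.77

E°_cell = 0.26 V and n = 2.
log Q = n(E° − E)/0.0592 = 2×(0.26 − 0.061)/0.0592 = 6.723.
With Q = [Ni²⁺]·P(H₂) / [H⁺]^2, solving for [H⁺] gives log[H⁺] = -4.766, so pH = 4.77.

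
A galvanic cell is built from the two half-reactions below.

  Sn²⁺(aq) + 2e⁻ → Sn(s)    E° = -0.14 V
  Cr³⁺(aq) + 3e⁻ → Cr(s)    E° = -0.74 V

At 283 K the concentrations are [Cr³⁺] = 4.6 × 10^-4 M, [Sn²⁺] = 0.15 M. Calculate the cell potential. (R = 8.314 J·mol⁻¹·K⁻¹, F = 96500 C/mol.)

0.639 V

The Sn²⁺/Sn couple has the higher reduction potential and acts as the cathode, so E°_cell = -0.14 − (-0.74) = 0.60 V.
Balancing electrons gives n = 6; the reaction quotient is Q = [Cr³⁺]^2/[Sn²⁺]^3 = 6.27 × 10^-5.
E = E° − (RT/nF) ln Q = 0.60 − (8.314×283)/(6×96500) × (-9.677) = 0.600 + 0.039 = 0.639 V.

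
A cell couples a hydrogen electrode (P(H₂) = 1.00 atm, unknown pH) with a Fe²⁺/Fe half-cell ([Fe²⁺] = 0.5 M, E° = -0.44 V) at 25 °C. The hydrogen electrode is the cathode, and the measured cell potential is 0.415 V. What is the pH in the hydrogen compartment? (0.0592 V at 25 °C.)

pH = 0.57

E°_cell = 0.44 V and n = 2.
log Q = n(E° − E)/0.0592 = 2×(0.44 − 0.415)/0.0592 = 0.845.
With Q = [Fe²⁺]·P(H₂) / [H⁺]^2, solving for [H⁺] gives log[H⁺] = -0.573, so pH = 0.57.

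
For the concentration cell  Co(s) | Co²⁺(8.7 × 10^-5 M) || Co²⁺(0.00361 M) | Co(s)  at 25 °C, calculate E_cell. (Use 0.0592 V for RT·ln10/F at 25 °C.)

Both half-cells are Co²⁺/Co, so E°_cell = 0. The concentrated side is the cathode; the cell reaction moves Co²⁺ from high to low concentration with n = 2.
Q = [Co²⁺]_dilute/[Co²⁺]_conc = 8.7 × 10^-5/0.00361 = 0.0241.
E = 0 − (0.0592/2) log Q = −(0.0592/2)(-1.618) = 0.0479 V.

0.048 V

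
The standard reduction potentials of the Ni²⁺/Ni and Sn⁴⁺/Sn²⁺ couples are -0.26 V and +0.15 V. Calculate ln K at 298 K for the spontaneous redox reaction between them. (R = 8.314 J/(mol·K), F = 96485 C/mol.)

E°_cell = +0.15 − (-0.26) = 0.41 V, with n = 2 electrons transferred.
At equilibrium E = 0, so the Nernst equation gives ln K = nFE°/RT = (2)(96485)(0.41)/((8.314)(298)) = 31.93.

ln K = 31.9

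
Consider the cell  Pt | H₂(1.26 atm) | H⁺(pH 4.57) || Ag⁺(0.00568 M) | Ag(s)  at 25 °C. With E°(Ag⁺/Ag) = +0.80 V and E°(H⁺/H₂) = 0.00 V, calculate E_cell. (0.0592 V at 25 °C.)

0.94 V

The Ag⁺/Ag couple is the cathode, so E°_cell = 0.80 V; n = 2.
[H⁺] = 10^(−4.57) = 2.7 × 10^-5 M, and Q = [H⁺]^2 / ([Ag⁺]^2·P(H₂)) = 1.78 × 10^-5.
E = E° − (0.0592/2) log Q = 0.80 − (0.0592/2)(-4.749) = 0.941 V.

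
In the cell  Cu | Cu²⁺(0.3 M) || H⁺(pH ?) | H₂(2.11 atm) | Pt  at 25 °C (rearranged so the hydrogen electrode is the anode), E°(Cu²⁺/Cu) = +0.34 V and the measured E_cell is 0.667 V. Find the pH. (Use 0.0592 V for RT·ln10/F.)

pH = 5.62

E°_cell = 0.34 V and n = 2.
log Q = n(E° − E)/0.0592 = 2×(0.34 − 0.667)/0.0592 = -11.047.
With Q = [H⁺]^2 / ([Cu²⁺]·P(H₂)), solving for [H⁺] gives log[H⁺] = -5.623, so pH = 5.62.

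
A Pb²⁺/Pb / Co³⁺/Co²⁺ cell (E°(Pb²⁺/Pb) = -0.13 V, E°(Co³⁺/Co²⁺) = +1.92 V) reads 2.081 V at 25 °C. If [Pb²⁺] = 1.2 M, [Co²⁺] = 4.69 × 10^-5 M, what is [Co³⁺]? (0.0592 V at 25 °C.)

1.7 × 10^-4 M

From the Nernst equation, log Q = n(E° − E)/0.0592 = 2(2.05 − 2.081)/0.0592 = -1.047, so Q = 0.0897.
With Q = [Pb²⁺]·[Co²⁺]^2/[Co³⁺]^2 and the known concentrations, [Co³⁺]^2 in the denominator gives [Co³⁺] = 1.7 × 10^-4 M.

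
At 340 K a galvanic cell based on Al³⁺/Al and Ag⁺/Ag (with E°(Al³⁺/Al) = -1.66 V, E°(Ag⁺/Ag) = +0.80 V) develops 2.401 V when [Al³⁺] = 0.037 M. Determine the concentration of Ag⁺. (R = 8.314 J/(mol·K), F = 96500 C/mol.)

From the Nernst equation, ln Q = nF(E° − E)/RT = 3×96500×(2.46 − 2.401)/(8.314×340) = 6.042, so Q = 421.
With Q = [Al³⁺]/[Ag⁺]^3 and the known concentrations, [Ag⁺]^3 in the denominator gives [Ag⁺] = 0.044 M.

0.044 M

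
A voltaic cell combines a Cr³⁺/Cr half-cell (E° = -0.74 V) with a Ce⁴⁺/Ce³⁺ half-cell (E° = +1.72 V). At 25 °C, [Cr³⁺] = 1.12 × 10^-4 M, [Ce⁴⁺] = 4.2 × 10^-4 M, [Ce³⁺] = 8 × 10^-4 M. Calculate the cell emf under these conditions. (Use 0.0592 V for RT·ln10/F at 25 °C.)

2.52 V

The Ce⁴⁺/Ce³⁺ couple has the higher reduction potential and acts as the cathode, so E°_cell = +1.72 − (-0.74) = 2.46 V.
Balancing electrons gives n = 3; the reaction quotient is Q = [Cr³⁺]·[Ce³⁺]^3/[Ce⁴⁺]^3 = 7.74 × 10^-4.
At 25 °C, E = E° − (0.0592/n) log Q = 2.46 − (0.0592/3)(-3.111) = 2.460 + 0.061 = 2.521 V.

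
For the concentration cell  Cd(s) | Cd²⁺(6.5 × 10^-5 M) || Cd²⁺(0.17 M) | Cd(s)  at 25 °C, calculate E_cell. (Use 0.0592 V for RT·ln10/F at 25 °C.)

0.10 V

Both half-cells are Cd²⁺/Cd, so E°_cell = 0. The concentrated side is the cathode; the cell reaction moves Cd²⁺ from high to low concentration with n = 2.
Q = [Cd²⁺]_dilute/[Cd²⁺]_conc = 6.5 × 10^-5/0.17 = 3.82 × 10^-4.
E = 0 − (0.0592/2) log Q = −(0.0592/2)(-3.418) = 0.1012 V.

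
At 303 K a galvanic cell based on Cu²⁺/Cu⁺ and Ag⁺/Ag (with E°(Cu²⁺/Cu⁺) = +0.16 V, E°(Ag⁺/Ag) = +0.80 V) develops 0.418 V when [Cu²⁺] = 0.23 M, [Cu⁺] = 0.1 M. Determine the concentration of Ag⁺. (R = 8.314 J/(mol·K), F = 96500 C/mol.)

4.7 × 10^-4 M

From the Nernst equation, ln Q = nF(E° − E)/RT = 1×96500×(0.64 − 0.418)/(8.314×303) = 8.504, so Q = 4930.
With Q = [Cu²⁺]/([Cu⁺]·[Ag⁺]) and the known concentrations, [Ag⁺] in the denominator gives [Ag⁺] = 4.7 × 10^-4 M.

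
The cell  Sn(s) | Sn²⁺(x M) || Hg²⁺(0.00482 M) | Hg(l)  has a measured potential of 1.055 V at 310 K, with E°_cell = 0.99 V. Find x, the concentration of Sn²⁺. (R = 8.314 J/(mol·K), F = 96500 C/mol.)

From the Nernst equation, ln Q = nF(E° − E)/RT = 2×96500×(0.99 − 1.055)/(8.314×310) = -4.867, so Q = 0.00769.
With Q = [Sn²⁺]/[Hg²⁺] and the known concentrations, [Sn²⁺] in the numerator gives [Sn²⁺] = 3.7 × 10^-5 M.

3.7 × 10^-5 M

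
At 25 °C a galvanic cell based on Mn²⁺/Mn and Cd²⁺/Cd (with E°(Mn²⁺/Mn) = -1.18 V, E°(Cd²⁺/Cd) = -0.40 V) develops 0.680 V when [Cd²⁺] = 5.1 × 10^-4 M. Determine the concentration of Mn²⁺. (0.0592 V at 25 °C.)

1.2 M

From the Nernst equation, log Q = n(E° − E)/0.0592 = 2(0.78 − 0.680)/0.0592 = 3.378, so Q = 2390.
With Q = [Mn²⁺]/[Cd²⁺] and the known concentrations, [Mn²⁺] in the numerator gives [Mn²⁺] = 1.2 M.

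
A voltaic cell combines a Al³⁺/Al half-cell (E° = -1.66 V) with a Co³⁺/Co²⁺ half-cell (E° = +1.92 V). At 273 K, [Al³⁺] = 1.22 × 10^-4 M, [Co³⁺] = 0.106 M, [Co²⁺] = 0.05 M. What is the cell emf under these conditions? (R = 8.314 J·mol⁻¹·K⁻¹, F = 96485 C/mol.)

The Co³⁺/Co²⁺ couple has the higher reduction potential and acts as the cathode, so E°_cell = +1.92 − (-1.66) = 3.58 V.
Balancing electrons gives n = 3; the reaction quotient is Q = [Al³⁺]·[Co²⁺]^3/[Co³⁺]^3 = 1.28 × 10^-5.
E = E° − (RT/nF) ln Q = 3.58 − (8.314×273)/(3×96485) × (-11.266) = 3.580 + 0.088 = 3.668 V.

3.67 V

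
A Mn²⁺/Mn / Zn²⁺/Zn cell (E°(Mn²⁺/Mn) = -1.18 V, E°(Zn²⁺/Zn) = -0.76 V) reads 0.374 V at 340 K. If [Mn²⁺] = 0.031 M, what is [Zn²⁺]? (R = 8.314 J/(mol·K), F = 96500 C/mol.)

0.0013 M

From the Nernst equation, ln Q = nF(E° − E)/RT = 2×96500×(0.42 − 0.374)/(8.314×340) = 3.141, so Q = 23.1.
With Q = [Mn²⁺]/[Zn²⁺] and the known concentrations, [Zn²⁺] in the denominator gives [Zn²⁺] = 0.0013 M.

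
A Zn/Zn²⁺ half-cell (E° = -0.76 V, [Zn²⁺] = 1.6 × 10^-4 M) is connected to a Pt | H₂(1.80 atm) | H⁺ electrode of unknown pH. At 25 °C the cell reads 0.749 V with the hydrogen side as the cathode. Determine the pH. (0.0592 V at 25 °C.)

pH = 1.96

E°_cell = 0.76 V and n = 2.
log Q = n(E° − E)/0.0592 = 2×(0.76 − 0.749)/0.0592 = 0.372.
With Q = [Zn²⁺]·P(H₂) / [H⁺]^2, solving for [H⁺] gives log[H⁺] = -1.956, so pH = 1.96.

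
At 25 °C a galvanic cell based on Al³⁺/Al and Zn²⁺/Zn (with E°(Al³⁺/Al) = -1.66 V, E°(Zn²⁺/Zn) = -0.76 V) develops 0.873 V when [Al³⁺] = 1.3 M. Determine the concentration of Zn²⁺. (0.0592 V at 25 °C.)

From the Nernst equation, log Q = n(E° − E)/0.0592 = 6(0.90 − 0.873)/0.0592 = 2.736, so Q = 545.
With Q = [Al³⁺]^2/[Zn²⁺]^3 and the known concentrations, [Zn²⁺]^3 in the denominator gives [Zn²⁺] = 0.15 M.

0.15 M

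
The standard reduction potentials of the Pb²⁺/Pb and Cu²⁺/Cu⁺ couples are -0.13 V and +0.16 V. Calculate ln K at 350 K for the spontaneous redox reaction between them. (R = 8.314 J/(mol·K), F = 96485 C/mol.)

ln K = 19.2

E°_cell = +0.16 − (-0.13) = 0.29 V, with n = 2 electrons transferred.
At equilibrium E = 0, so the Nernst equation gives ln K = nFE°/RT = (2)(96485)(0.29)/((8.314)(350)) = 19.23.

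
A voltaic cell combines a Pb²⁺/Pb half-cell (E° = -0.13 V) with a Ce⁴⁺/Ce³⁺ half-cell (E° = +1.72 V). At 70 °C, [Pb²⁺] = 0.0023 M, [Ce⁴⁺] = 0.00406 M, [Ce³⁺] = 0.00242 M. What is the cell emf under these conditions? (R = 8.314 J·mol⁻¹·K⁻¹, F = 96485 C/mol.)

1.96 V

The Ce⁴⁺/Ce³⁺ couple has the higher reduction potential and acts as the cathode, so E°_cell = +1.72 − (-0.13) = 1.85 V.
Balancing electrons gives n = 2; the reaction quotient is Q = [Pb²⁺]·[Ce³⁺]^2/[Ce⁴⁺]^2 = 8.17 × 10^-4.
E = E° − (RT/nF) ln Q = 1.85 − (8.314×343)/(2×96485) × (-7.110) = 1.850 + 0.105 = 1.955 V.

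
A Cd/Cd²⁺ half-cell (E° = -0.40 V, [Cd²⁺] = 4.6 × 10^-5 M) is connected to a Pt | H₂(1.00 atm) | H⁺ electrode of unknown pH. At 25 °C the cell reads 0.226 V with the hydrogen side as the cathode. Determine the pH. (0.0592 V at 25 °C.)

pH = 5.11

E°_cell = 0.40 V and n = 2.
log Q = n(E° − E)/0.0592 = 2×(0.40 − 0.226)/0.0592 = 5.878.
With Q = [Cd²⁺]·P(H₂) / [H⁺]^2, solving for [H⁺] gives log[H⁺] = -5.108, so pH = 5.11.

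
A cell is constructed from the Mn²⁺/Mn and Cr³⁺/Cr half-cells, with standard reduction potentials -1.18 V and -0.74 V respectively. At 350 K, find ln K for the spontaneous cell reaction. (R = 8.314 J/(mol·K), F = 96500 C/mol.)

E°_cell = -0.74 − (-1.18) = 0.44 V, with n = 6 electrons transferred.
At equilibrium E = 0, so the Nernst equation gives ln K = nFE°/RT = (6)(96500)(0.44)/((8.314)(350)) = 87.55.

ln K = 87.5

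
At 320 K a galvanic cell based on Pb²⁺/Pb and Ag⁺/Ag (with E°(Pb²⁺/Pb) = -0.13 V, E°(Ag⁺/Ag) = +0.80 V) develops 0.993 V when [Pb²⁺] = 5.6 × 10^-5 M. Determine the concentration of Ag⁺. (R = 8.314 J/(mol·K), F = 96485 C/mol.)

From the Nernst equation, ln Q = nF(E° − E)/RT = 2×96485×(0.93 − 0.993)/(8.314×320) = -4.570, so Q = 0.0104.
With Q = [Pb²⁺]/[Ag⁺]^2 and the known concentrations, [Ag⁺]^2 in the denominator gives [Ag⁺] = 0.074 M.

0.074 M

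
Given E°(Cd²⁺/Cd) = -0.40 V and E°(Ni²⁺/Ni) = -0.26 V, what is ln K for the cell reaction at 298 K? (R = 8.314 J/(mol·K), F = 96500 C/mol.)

E°_cell = -0.26 − (-0.40) = 0.14 V, with n = 2 electrons transferred.
At equilibrium E = 0, so the Nernst equation gives ln K = nFE°/RT = (2)(96500)(0.14)/((8.314)(298)) = 10.91.

ln K = 10.9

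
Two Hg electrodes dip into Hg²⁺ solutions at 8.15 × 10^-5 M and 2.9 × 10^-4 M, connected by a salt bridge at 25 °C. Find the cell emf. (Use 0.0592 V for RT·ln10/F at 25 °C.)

Both half-cells are Hg²⁺/Hg, so E°_cell = 0. The concentrated side is the cathode; the cell reaction moves Hg²⁺ from high to low concentration with n = 2.
Q = [Hg²⁺]_dilute/[Hg²⁺]_conc = 8.15 × 10^-5/2.9 × 10^-4 = 0.281.
E = 0 − (0.0592/2) log Q = −(0.0592/2)(-0.551) = 0.0163 V.

0.016 V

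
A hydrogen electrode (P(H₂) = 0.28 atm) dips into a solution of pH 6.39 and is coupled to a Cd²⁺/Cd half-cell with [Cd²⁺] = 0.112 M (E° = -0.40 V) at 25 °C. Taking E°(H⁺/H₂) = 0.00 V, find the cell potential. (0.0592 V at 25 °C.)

The hydrogen couple is the cathode, so E°_cell = 0.40 V; n = 2.
[H⁺] = 10^(−6.39) = 4.1 × 10^-7 M, and Q = [Cd²⁺]·P(H₂) / [H⁺]^2 = 1.89 × 10^11.
E = E° − (0.0592/2) log Q = 0.40 − (0.0592/2)(11.276) = 0.066 V.

0.066 V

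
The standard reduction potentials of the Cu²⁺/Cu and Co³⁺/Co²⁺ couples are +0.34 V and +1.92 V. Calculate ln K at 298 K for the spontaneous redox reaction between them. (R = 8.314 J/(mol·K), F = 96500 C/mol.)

E°_cell = +1.92 − (+0.34) = 1.58 V, with n = 2 electrons transferred.
At equilibrium E = 0, so the Nernst equation gives ln K = nFE°/RT = (2)(96500)(1.58)/((8.314)(298)) = 123.08.

ln K = 123.1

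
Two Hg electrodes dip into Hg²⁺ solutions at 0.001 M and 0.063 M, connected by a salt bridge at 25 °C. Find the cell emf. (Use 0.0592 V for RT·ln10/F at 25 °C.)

Both half-cells are Hg²⁺/Hg, so E°_cell = 0. The concentrated side is the cathode; the cell reaction moves Hg²⁺ from high to low concentration with n = 2.
Q = [Hg²⁺]_dilute/[Hg²⁺]_conc = 0.001/0.063 = 0.0159.
E = 0 − (0.0592/2) log Q = −(0.0592/2)(-1.799) = 0.0533 V.

0.053 V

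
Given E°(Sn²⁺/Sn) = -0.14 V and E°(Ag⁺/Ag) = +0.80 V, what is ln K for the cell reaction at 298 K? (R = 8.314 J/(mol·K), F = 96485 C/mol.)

E°_cell = +0.80 − (-0.14) = 0.94 V, with n = 2 electrons transferred.
At equilibrium E = 0, so the Nernst equation gives ln K = nFE°/RT = (2)(96485)(0.94)/((8.314)(298)) = 73.21.

ln K = 73.2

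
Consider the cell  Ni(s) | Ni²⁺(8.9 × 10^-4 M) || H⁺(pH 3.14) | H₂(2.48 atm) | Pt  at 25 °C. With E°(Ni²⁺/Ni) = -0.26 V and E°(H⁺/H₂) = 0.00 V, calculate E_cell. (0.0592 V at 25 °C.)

The hydrogen couple is the cathode, so E°_cell = 0.26 V; n = 2.
[H⁺] = 10^(−3.14) = 7.2 × 10^-4 M, and Q = [Ni²⁺]·P(H₂) / [H⁺]^2 = 4210.
E = E° − (0.0592/2) log Q = 0.26 − (0.0592/2)(3.624) = 0.153 V.

0.15 V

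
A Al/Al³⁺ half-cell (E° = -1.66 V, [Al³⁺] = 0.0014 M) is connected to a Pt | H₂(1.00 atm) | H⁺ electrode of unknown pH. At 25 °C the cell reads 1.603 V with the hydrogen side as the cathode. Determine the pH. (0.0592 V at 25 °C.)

pH = 1.91

E°_cell = 1.66 V and n = 6.
log Q = n(E° − E)/0.0592 = 6×(1.66 − 1.603)/0.0592 = 5.777.
With Q = [Al³⁺]^2·P(H₂)^3 / [H⁺]^6, solving for [H⁺] gives log[H⁺] = -1.914, so pH = 1.91.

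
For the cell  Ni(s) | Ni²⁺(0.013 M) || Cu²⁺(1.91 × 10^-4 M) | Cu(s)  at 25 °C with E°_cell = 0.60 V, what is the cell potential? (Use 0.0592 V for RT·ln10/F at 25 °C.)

0.546 V

Balancing electrons gives n = 2; the reaction quotient is Q = [Ni²⁺]/[Cu²⁺] = 68.1.
At 25 °C, E = E° − (0.0592/n) log Q = 0.60 − (0.0592/2)(1.833) = 0.600 − 0.054 = 0.546 V.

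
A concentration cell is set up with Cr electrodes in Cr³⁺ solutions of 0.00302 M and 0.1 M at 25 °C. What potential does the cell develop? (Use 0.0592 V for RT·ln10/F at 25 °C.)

0.030 V

Both half-cells are Cr³⁺/Cr, so E°_cell = 0. The concentrated side is the cathode; the cell reaction moves Cr³⁺ from high to low concentration with n = 3.
Q = [Cr³⁺]_dilute/[Cr³⁺]_conc = 0.00302/0.1 = 0.0302.
E = 0 − (0.0592/3) log Q = −(0.0592/3)(-1.520) = 0.0300 V.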